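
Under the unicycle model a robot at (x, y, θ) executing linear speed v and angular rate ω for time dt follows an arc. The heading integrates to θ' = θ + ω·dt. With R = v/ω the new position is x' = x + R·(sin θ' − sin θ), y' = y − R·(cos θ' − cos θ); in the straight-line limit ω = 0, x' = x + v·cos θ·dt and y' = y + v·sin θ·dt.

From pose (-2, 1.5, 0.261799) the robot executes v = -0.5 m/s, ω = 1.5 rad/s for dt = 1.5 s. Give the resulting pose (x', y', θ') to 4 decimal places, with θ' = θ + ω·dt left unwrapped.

(-2.1101, 0.9086, 2.5118)

θ' = 0.2618 + 1.5·1.5 = 2.5118
R = v/ω = -0.5/1.5 = -0.3333
x' = -2 + -0.3333·(sin 2.5118 − sin 0.2618) = -2.1101
y' = 1.5 − -0.3333·(cos 2.5118 − cos 0.2618) = 0.9086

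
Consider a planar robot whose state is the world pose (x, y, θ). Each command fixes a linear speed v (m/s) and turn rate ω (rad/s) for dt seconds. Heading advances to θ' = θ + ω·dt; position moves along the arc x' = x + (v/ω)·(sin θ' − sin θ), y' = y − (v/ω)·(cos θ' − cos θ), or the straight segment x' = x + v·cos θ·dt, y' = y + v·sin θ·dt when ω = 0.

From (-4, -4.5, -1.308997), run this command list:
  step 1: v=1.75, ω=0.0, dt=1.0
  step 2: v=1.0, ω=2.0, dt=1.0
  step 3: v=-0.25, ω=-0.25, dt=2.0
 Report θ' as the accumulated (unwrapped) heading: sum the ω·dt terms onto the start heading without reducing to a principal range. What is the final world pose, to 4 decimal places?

step 1: θ'=-1.3090 (straight) → pose (-3.5471, -6.1904, -1.3090)
step 2: θ'=0.6910 (R=0.5000) → pose (-2.7454, -6.4463, 0.6910)
step 3: θ'=0.1910 (R=1.0000) → pose (-3.1929, -6.6575, 0.1910)

(-3.1929, -6.6575, 0.1910)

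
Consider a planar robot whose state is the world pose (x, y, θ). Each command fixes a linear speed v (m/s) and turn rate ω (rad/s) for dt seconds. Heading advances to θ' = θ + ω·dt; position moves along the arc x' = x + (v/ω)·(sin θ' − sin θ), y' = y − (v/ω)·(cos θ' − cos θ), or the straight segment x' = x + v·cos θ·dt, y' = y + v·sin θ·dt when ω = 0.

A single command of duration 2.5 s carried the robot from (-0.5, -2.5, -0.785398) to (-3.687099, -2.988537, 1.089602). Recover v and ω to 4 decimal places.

Δθ = 1.089602 − -0.785398 = 1.875000
ω = Δθ/dt = 1.875000/2.5 = 0.7500
R = Δx/(sin θ' − sin θ) = -2.0000
v = R·ω = -2.0000·0.7500 = -1.5000

v = -1.5000, ω = 0.7500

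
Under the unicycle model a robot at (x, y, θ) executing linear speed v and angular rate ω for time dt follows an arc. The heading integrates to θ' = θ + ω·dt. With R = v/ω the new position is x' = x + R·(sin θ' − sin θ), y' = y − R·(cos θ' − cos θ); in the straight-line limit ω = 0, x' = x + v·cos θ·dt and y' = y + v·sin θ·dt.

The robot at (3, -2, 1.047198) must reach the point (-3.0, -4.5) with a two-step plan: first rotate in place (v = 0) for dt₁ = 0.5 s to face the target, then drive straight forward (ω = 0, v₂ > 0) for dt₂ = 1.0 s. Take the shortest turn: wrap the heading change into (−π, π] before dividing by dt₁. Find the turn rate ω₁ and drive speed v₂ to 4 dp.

heading to target = atan2(-4.5−-2, -3−3) = -2.7468
Δθ = wrap(-2.7468 − 1.0472) = 2.4892; ω₁ = Δθ/dt₁ = 4.9784
distance = √((-3−3)² + (-4.5−-2)²) = 6.5000; v₂ = distance/dt₂ = 6.5000

ω₁ = 4.9784, v₂ = 6.5000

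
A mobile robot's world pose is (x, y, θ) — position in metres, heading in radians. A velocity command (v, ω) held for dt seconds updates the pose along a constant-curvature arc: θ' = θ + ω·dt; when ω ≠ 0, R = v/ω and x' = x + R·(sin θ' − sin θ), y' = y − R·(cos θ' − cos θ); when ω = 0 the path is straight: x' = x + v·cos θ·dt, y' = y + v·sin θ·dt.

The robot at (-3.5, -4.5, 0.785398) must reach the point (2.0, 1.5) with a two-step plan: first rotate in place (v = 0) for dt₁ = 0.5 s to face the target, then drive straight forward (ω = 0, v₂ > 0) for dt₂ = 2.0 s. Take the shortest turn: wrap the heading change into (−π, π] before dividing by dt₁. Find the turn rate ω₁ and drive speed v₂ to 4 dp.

ω₁ = 0.0869, v₂ = 4.0697

heading to target = atan2(1.5−-4.5, 2−-3.5) = 0.8288
Δθ = wrap(0.8288 − 0.7854) = 0.0435; ω₁ = Δθ/dt₁ = 0.0869
distance = √((2−-3.5)² + (1.5−-4.5)²) = 8.1394; v₂ = distance/dt₂ = 4.0697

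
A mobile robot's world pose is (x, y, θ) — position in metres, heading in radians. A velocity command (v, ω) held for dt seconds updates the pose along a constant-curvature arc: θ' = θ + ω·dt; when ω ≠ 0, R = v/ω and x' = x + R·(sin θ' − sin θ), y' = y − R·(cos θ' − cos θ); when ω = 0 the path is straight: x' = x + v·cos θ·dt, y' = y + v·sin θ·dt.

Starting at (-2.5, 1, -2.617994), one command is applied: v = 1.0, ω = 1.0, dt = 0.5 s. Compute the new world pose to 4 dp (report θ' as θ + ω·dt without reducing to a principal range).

(-2.8540, 0.6543, -2.1180)

θ' = -2.6180 + 1.0·0.5 = -2.1180
R = v/ω = 1.0/1.0 = 1.0000
x' = -2.5 + 1.0000·(sin -2.1180 − sin -2.6180) = -2.8540
y' = 1 − 1.0000·(cos -2.1180 − cos -2.6180) = 0.6543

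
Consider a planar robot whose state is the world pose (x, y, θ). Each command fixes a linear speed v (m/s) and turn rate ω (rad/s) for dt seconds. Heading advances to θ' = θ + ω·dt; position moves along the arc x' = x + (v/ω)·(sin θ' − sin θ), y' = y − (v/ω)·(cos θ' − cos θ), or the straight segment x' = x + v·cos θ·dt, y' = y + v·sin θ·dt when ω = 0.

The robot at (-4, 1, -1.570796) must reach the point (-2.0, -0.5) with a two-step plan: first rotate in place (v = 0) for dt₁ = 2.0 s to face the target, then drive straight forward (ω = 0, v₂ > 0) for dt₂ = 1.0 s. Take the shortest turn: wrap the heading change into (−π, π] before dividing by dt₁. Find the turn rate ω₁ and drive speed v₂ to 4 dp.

ω₁ = 0.4636, v₂ = 2.5000

heading to target = atan2(-0.5−1, -2−-4) = -0.6435
Δθ = wrap(-0.6435 − -1.5708) = 0.9273; ω₁ = Δθ/dt₁ = 0.4636
distance = √((-2−-4)² + (-0.5−1)²) = 2.5000; v₂ = distance/dt₂ = 2.5000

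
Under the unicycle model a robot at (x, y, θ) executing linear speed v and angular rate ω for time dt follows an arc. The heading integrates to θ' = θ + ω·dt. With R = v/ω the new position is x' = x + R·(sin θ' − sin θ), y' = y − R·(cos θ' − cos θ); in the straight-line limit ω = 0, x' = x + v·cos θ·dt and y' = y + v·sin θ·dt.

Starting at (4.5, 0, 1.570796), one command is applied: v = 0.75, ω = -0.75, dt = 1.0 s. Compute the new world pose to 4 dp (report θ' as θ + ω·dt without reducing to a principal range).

θ' = 1.5708 + -0.75·1.0 = 0.8208
R = v/ω = 0.75/-0.75 = -1.0000
x' = 4.5 + -1.0000·(sin 0.8208 − sin 1.5708) = 4.7683
y' = 0 − -1.0000·(cos 0.8208 − cos 1.5708) = 0.6816

(4.7683, 0.6816, 0.8208)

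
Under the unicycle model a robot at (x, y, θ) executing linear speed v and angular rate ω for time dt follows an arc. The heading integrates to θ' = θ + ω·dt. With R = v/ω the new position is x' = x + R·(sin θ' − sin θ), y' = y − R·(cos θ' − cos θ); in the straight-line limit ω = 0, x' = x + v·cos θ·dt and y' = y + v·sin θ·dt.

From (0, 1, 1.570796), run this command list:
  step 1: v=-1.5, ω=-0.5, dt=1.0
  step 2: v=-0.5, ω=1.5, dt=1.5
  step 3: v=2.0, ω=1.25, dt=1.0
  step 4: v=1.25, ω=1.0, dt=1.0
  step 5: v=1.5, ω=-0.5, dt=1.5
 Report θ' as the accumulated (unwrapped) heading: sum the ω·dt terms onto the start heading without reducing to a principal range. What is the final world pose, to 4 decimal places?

step 1: θ'=1.0708 (R=3.0000) → pose (-0.3673, -0.4383, 1.0708)
step 2: θ'=3.3208 (R=-0.3333) → pose (-0.0153, -0.9261, 3.3208)
step 3: θ'=4.5708 (R=1.6000) → pose (-1.3141, -2.2747, 4.5708)
step 4: θ'=5.5708 (R=1.2500) → pose (-0.8937, -3.3971, 5.5708)
step 5: θ'=4.8208 (R=-3.0000) → pose (0.1278, -5.3429, 4.8208)

(0.1278, -5.3429, 4.8208)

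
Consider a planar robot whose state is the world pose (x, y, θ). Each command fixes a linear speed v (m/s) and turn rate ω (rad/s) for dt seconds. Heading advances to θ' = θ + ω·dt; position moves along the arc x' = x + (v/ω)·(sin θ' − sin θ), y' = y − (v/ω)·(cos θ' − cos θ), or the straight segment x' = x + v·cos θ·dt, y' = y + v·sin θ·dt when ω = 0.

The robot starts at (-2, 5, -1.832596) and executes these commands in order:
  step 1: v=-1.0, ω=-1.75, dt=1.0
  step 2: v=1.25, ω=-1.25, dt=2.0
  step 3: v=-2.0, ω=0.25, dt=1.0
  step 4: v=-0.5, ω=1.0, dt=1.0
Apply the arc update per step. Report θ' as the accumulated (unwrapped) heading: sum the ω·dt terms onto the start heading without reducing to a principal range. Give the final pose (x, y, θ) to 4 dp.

(-3.1452, 6.2249, -4.8326)

step 1: θ'=-3.5826 (R=0.5714) → pose (-1.2041, 5.3689, -3.5826)
step 2: θ'=-6.0826 (R=-1.0000) → pose (-0.9765, 7.2531, -6.0826)
step 3: θ'=-5.8326 (R=-8.0000) → pose (-2.8665, 6.6151, -5.8326)
step 4: θ'=-4.8326 (R=-0.5000) → pose (-3.1452, 6.2249, -4.8326)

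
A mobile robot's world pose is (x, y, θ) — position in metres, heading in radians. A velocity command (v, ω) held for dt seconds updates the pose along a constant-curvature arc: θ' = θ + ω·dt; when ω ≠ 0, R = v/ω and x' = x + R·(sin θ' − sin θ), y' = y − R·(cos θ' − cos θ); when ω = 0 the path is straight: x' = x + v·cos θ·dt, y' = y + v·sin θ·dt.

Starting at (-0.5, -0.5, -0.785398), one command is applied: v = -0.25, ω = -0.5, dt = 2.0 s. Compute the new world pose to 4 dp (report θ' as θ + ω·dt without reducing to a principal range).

(-0.6350, -0.0400, -1.7854)

θ' = -0.7854 + -0.5·2.0 = -1.7854
R = v/ω = -0.25/-0.5 = 0.5000
x' = -0.5 + 0.5000·(sin -1.7854 − sin -0.7854) = -0.6350
y' = -0.5 − 0.5000·(cos -1.7854 − cos -0.7854) = -0.0400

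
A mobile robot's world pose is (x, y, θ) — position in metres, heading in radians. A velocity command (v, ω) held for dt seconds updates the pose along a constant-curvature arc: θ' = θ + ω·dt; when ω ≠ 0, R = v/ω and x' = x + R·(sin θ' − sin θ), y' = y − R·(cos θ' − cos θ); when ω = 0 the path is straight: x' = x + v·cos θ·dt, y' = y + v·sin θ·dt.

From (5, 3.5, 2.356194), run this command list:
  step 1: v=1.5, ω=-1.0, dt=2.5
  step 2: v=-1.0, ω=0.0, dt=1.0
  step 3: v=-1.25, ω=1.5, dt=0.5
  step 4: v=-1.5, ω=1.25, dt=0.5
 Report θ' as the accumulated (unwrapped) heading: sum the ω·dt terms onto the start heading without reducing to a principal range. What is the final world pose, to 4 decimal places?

(4.2440, 5.4622, 1.2312)

step 1: θ'=-0.1438 (R=-1.5000) → pose (6.2756, 6.0452, -0.1438)
step 2: θ'=-0.1438 (straight) → pose (5.2859, 6.1885, -0.1438)
step 3: θ'=0.6062 (R=-0.8333) → pose (4.6917, 6.0486, 0.6062)
step 4: θ'=1.2312 (R=-1.2000) → pose (4.2440, 5.4622, 1.2312)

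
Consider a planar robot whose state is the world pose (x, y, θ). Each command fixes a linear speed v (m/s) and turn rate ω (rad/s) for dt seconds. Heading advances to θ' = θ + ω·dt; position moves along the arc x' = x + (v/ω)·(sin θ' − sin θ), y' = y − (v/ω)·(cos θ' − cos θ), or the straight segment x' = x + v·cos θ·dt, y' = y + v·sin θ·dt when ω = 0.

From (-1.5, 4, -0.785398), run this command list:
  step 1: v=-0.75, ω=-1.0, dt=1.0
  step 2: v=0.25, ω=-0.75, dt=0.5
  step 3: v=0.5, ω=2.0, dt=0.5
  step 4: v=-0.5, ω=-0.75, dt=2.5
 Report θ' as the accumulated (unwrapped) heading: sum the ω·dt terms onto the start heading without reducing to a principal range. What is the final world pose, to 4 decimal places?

step 1: θ'=-1.7854 (R=0.7500) → pose (-1.7025, 4.6900, -1.7854)
step 2: θ'=-2.1604 (R=-0.3333) → pose (-1.7511, 4.5757, -2.1604)
step 3: θ'=-1.1604 (R=0.2500) → pose (-1.7725, 4.3369, -1.1604)
step 4: θ'=-3.0354 (R=0.6667) → pose (-1.2319, 5.2658, -3.0354)

(-1.2319, 5.2658, -3.0354)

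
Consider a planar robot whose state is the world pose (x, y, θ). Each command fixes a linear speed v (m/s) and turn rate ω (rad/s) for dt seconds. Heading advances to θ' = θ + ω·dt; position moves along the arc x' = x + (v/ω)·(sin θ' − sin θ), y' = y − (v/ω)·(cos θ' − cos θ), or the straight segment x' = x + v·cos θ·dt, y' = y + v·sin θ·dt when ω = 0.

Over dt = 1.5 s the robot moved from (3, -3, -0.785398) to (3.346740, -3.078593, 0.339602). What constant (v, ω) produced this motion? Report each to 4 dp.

Δθ = 0.339602 − -0.785398 = 1.125000
ω = Δθ/dt = 1.125000/1.5 = 0.7500
R = Δx/(sin θ' − sin θ) = 0.3333
v = R·ω = 0.3333·0.7500 = 0.2500

v = 0.2500, ω = 0.7500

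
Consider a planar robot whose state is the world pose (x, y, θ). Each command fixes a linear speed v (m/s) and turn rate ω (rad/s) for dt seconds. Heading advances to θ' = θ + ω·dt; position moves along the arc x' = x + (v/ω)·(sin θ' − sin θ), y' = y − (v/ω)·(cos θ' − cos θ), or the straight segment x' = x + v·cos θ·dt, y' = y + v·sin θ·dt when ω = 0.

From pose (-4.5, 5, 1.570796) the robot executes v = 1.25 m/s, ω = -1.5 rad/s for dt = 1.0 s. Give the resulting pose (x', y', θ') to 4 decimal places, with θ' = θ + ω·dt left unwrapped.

θ' = 1.5708 + -1.5·1.0 = 0.0708
R = v/ω = 1.25/-1.5 = -0.8333
x' = -4.5 + -0.8333·(sin 0.0708 − sin 1.5708) = -3.7256
y' = 5 − -0.8333·(cos 0.0708 − cos 1.5708) = 5.8312

(-3.7256, 5.8312, 0.0708)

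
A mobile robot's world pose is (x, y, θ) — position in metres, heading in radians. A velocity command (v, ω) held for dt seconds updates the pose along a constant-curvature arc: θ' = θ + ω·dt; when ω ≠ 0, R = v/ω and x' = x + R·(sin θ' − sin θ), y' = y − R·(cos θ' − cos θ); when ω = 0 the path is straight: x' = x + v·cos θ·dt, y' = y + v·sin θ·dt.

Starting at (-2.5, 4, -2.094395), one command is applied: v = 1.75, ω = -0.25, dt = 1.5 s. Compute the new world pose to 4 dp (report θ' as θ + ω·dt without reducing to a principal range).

θ' = -2.0944 + -0.25·1.5 = -2.4694
R = v/ω = 1.75/-0.25 = -7.0000
x' = -2.5 + -7.0000·(sin -2.4694 − sin -2.0944) = -4.2032
y' = 4 − -7.0000·(cos -2.4694 − cos -2.0944) = 2.0228

(-4.2032, 2.0228, -2.4694)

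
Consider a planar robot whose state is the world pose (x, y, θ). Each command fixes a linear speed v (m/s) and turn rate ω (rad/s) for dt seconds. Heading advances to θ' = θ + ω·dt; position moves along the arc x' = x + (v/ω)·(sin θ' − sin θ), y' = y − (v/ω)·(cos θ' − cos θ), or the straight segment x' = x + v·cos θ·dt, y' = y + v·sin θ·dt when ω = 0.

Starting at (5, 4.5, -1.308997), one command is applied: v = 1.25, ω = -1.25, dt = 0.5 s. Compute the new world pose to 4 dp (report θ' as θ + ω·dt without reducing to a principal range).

(4.9688, 3.8859, -1.9340)

θ' = -1.3090 + -1.25·0.5 = -1.9340
R = v/ω = 1.25/-1.25 = -1.0000
x' = 5 + -1.0000·(sin -1.9340 − sin -1.3090) = 4.9688
y' = 4.5 − -1.0000·(cos -1.9340 − cos -1.3090) = 3.8859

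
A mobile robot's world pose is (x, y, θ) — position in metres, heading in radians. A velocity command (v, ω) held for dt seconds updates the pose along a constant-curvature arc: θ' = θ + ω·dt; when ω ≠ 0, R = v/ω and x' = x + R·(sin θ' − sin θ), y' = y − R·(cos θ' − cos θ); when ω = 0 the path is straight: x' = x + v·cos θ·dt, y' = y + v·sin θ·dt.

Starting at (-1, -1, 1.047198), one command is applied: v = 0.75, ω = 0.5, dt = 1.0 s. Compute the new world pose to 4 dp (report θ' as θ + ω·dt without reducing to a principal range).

(-0.7995, -0.2854, 1.5472)

θ' = 1.0472 + 0.5·1.0 = 1.5472
R = v/ω = 0.75/0.5 = 1.5000
x' = -1 + 1.5000·(sin 1.5472 − sin 1.0472) = -0.7995
y' = -1 − 1.5000·(cos 1.5472 − cos 1.0472) = -0.2854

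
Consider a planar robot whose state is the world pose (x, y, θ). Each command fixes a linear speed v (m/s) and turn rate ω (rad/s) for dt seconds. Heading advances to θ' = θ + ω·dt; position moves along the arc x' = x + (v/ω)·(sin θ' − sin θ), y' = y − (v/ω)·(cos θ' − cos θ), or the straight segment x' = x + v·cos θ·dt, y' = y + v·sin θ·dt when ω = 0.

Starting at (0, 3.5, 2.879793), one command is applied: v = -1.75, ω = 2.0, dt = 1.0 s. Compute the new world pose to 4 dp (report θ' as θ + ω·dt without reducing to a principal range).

(1.0892, 4.4910, 4.8798)

θ' = 2.8798 + 2.0·1.0 = 4.8798
R = v/ω = -1.75/2.0 = -0.8750
x' = 0 + -0.8750·(sin 4.8798 − sin 2.8798) = 1.0892
y' = 3.5 − -0.8750·(cos 4.8798 − cos 2.8798) = 4.4910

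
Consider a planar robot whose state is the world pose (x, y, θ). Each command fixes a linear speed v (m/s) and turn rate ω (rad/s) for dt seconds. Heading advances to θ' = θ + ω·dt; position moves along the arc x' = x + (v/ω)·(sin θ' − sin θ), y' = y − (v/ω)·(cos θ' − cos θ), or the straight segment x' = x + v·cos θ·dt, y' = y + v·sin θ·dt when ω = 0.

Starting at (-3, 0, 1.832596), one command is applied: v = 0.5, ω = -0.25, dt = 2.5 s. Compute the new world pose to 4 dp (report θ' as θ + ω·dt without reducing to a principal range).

(-2.9377, 1.2282, 1.2076)

θ' = 1.8326 + -0.25·2.5 = 1.2076
R = v/ω = 0.5/-0.25 = -2.0000
x' = -3 + -2.0000·(sin 1.2076 − sin 1.8326) = -2.9377
y' = 0 − -2.0000·(cos 1.2076 − cos 1.8326) = 1.2282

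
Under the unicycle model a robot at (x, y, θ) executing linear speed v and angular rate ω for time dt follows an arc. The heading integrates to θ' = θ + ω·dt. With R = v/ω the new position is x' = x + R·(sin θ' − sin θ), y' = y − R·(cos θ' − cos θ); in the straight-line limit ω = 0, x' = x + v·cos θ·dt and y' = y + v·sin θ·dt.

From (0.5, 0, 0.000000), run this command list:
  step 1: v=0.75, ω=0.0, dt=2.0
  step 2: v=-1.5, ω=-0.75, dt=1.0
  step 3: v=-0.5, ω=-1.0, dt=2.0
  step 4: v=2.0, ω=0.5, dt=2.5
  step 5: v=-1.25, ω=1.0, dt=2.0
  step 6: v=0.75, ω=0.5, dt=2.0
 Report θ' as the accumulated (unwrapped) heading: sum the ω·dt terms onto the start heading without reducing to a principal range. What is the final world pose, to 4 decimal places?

step 1: θ'=0.0000 (straight) → pose (2.0000, 0.0000, 0.0000)
step 2: θ'=-0.7500 (R=2.0000) → pose (0.6367, 0.5366, -0.7500)
step 3: θ'=-2.7500 (R=0.5000) → pose (0.7867, 1.3646, -2.7500)
step 4: θ'=-1.5000 (R=4.0000) → pose (-1.6766, -2.6155, -1.5000)
step 5: θ'=0.5000 (R=-1.2500) → pose (-3.5228, -1.6070, 0.5000)
step 6: θ'=1.5000 (R=1.5000) → pose (-2.7457, -0.3967, 1.5000)

(-2.7457, -0.3967, 1.5000)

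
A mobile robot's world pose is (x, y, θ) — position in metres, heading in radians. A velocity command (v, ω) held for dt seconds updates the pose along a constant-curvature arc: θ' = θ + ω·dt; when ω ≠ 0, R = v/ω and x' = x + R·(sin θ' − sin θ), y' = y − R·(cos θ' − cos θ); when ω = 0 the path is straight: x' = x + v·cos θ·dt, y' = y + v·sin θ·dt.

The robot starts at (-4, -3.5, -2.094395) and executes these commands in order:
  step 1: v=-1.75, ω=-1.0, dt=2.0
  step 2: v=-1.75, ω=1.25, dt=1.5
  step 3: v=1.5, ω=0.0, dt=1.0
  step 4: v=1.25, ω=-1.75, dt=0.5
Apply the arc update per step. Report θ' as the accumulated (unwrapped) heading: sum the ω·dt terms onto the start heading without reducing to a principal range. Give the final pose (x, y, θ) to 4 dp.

step 1: θ'=-4.0944 (R=1.7500) → pose (-1.0581, -3.3610, -4.0944)
step 2: θ'=-2.2194 (R=-1.4000) → pose (1.1986, -3.3956, -2.2194)
step 3: θ'=-2.2194 (straight) → pose (0.2925, -4.5910, -2.2194)
step 4: θ'=-3.0944 (R=-0.7143) → pose (-0.2430, -4.8730, -3.0944)

(-0.2430, -4.8730, -3.0944)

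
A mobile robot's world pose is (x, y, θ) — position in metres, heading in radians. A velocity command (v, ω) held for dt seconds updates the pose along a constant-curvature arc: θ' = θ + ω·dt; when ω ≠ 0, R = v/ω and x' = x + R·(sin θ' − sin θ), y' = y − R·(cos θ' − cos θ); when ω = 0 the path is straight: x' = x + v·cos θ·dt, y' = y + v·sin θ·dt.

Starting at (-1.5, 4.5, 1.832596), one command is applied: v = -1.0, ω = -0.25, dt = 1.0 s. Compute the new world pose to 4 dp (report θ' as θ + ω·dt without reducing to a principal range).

(-1.3640, 3.5119, 1.5826)

θ' = 1.8326 + -0.25·1.0 = 1.5826
R = v/ω = -1.0/-0.25 = 4.0000
x' = -1.5 + 4.0000·(sin 1.5826 − sin 1.8326) = -1.3640
y' = 4.5 − 4.0000·(cos 1.5826 − cos 1.8326) = 3.5119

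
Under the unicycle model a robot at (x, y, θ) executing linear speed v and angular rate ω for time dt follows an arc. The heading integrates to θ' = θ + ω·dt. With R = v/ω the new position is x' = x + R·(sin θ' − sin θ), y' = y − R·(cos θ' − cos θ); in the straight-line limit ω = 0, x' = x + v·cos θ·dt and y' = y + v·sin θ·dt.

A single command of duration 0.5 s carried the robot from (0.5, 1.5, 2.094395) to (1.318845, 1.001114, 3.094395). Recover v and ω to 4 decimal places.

Δθ = 3.094395 − 2.094395 = 1.000000
ω = Δθ/dt = 1.000000/0.5 = 2.0000
R = Δx/(sin θ' − sin θ) = -1.0000
v = R·ω = -1.0000·2.0000 = -2.0000

v = -2.0000, ω = 2.0000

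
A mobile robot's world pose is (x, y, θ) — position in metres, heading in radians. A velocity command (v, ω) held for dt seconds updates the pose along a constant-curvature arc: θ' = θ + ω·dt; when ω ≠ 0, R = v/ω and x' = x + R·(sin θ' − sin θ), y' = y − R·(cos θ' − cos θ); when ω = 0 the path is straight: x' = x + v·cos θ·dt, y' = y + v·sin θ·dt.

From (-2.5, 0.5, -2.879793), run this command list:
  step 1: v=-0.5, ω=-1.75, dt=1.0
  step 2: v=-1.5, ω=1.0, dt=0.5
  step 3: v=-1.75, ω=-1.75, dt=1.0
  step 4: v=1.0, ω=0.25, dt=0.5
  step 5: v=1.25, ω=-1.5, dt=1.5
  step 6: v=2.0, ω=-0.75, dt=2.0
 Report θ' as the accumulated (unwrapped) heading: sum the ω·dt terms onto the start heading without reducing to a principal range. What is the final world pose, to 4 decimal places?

(-3.5006, -4.8018, -9.5048)

step 1: θ'=-4.6298 (R=0.2857) → pose (-2.1413, 0.2476, -4.6298)
step 2: θ'=-4.1298 (R=-1.5000) → pose (-1.8990, -0.4539, -4.1298)
step 3: θ'=-5.8798 (R=1.0000) → pose (-2.3415, -1.9239, -5.8798)
step 4: θ'=-5.7548 (R=4.0000) → pose (-1.8951, -1.6994, -5.7548)
step 5: θ'=-8.0048 (R=-0.8333) → pose (-0.6511, -2.5443, -8.0048)
step 6: θ'=-9.5048 (R=-2.6667) → pose (-3.5006, -4.8018, -9.5048)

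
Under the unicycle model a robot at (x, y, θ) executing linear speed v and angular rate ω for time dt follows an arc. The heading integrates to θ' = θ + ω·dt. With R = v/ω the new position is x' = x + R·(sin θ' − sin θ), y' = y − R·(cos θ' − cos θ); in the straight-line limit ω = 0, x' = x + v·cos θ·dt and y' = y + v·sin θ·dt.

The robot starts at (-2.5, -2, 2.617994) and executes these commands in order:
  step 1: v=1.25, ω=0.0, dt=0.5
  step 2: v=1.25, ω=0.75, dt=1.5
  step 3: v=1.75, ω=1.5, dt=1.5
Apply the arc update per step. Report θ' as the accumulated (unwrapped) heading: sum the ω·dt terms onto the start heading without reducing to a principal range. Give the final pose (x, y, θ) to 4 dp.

step 1: θ'=2.6180 (straight) → pose (-3.0413, -1.6875, 2.6180)
step 2: θ'=3.7430 (R=1.6667) → pose (-4.8176, -1.7566, 3.7430)
step 3: θ'=5.9930 (R=1.1667) → pose (-4.4913, -3.8365, 5.9930)

(-4.4913, -3.8365, 5.9930)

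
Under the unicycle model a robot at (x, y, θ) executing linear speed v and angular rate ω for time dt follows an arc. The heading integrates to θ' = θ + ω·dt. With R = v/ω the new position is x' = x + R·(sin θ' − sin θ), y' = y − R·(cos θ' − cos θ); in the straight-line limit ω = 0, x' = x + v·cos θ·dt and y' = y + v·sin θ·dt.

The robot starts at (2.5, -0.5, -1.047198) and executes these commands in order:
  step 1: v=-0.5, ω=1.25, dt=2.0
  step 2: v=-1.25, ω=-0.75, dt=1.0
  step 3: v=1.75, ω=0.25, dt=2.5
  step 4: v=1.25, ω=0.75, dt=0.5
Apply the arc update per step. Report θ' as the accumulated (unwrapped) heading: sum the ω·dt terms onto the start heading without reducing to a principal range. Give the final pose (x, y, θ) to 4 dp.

(3.4829, 2.5489, 1.7028)

step 1: θ'=1.4528 (R=-0.4000) → pose (1.7564, -0.6529, 1.4528)
step 2: θ'=0.7028 (R=1.6667) → pose (1.1786, -1.7284, 0.7028)
step 3: θ'=1.3278 (R=7.0000) → pose (3.4484, 1.9285, 1.3278)
step 4: θ'=1.7028 (R=1.6667) → pose (3.4829, 2.5489, 1.7028)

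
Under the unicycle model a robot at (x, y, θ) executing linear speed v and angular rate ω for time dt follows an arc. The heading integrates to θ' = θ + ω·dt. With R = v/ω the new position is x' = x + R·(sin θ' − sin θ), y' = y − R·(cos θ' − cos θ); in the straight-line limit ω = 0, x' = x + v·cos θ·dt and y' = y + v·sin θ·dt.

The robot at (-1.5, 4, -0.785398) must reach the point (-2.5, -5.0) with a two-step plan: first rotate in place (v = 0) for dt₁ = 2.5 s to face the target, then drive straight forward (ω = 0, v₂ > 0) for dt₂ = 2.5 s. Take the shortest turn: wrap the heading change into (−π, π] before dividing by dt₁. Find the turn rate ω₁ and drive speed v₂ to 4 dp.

heading to target = atan2(-5−4, -2.5−-1.5) = -1.6815
Δθ = wrap(-1.6815 − -0.7854) = -0.8961; ω₁ = Δθ/dt₁ = -0.3584
distance = √((-2.5−-1.5)² + (-5−4)²) = 9.0554; v₂ = distance/dt₂ = 3.6222

ω₁ = -0.3584, v₂ = 3.6222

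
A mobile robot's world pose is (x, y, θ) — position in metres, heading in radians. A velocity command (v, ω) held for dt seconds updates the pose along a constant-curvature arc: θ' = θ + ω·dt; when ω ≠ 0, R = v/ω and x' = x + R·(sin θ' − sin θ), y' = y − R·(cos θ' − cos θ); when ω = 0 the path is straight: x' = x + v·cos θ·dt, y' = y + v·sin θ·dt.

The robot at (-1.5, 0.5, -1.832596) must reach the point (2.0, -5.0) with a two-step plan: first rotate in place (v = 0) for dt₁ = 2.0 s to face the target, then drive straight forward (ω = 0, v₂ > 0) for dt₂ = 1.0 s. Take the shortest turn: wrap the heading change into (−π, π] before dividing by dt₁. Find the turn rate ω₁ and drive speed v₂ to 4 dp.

heading to target = atan2(-5−0.5, 2−-1.5) = -1.0041
Δθ = wrap(-1.0041 − -1.8326) = 0.8285; ω₁ = Δθ/dt₁ = 0.4143
distance = √((2−-1.5)² + (-5−0.5)²) = 6.5192; v₂ = distance/dt₂ = 6.5192

ω₁ = 0.4143, v₂ = 6.5192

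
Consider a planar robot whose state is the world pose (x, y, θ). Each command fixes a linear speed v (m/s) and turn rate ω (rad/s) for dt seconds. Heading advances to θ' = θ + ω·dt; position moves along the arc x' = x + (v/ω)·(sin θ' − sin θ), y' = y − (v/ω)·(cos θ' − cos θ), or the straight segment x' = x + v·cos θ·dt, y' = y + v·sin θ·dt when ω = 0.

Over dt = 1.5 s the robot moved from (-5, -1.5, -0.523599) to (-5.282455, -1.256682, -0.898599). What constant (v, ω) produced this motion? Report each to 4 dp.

v = -0.2500, ω = -0.2500

Δθ = -0.898599 − -0.523599 = -0.375000
ω = Δθ/dt = -0.375000/1.5 = -0.2500
R = Δx/(sin θ' − sin θ) = 1.0000
v = R·ω = 1.0000·-0.2500 = -0.2500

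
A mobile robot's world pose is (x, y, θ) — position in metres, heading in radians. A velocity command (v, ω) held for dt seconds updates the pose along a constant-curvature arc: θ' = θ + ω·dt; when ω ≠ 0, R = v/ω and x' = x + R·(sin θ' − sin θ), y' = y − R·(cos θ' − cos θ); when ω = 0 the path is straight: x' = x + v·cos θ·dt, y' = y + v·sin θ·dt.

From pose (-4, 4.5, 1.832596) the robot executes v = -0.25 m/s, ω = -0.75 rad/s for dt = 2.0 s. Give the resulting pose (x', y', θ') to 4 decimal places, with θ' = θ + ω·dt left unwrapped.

(-4.2131, 4.0987, 0.3326)

θ' = 1.8326 + -0.75·2.0 = 0.3326
R = v/ω = -0.25/-0.75 = 0.3333
x' = -4 + 0.3333·(sin 0.3326 − sin 1.8326) = -4.2131
y' = 4.5 − 0.3333·(cos 0.3326 − cos 1.8326) = 4.0987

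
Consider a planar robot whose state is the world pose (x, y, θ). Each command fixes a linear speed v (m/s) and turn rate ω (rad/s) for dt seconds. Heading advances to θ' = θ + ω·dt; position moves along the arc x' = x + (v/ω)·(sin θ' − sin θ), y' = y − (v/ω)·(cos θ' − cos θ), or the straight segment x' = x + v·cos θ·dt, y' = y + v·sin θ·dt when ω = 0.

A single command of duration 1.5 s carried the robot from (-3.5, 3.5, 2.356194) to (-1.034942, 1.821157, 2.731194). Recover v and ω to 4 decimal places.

v = -2.0000, ω = 0.2500

Δθ = 2.731194 − 2.356194 = 0.375000
ω = Δθ/dt = 0.375000/1.5 = 0.2500
R = Δx/(sin θ' − sin θ) = -8.0000
v = R·ω = -8.0000·0.2500 = -2.0000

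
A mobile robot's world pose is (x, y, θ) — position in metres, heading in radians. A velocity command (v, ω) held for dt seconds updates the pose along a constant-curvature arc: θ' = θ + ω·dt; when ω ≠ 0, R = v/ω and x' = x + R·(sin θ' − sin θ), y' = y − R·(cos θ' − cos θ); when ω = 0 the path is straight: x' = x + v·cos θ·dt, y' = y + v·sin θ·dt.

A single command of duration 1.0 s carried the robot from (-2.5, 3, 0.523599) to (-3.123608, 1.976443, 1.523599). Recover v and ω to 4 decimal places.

Δθ = 1.523599 − 0.523599 = 1.000000
ω = Δθ/dt = 1.000000/1.0 = 1.0000
R = −Δy/(cos θ' − cos θ) = -1.2500
v = R·ω = -1.2500·1.0000 = -1.2500

v = -1.2500, ω = 1.0000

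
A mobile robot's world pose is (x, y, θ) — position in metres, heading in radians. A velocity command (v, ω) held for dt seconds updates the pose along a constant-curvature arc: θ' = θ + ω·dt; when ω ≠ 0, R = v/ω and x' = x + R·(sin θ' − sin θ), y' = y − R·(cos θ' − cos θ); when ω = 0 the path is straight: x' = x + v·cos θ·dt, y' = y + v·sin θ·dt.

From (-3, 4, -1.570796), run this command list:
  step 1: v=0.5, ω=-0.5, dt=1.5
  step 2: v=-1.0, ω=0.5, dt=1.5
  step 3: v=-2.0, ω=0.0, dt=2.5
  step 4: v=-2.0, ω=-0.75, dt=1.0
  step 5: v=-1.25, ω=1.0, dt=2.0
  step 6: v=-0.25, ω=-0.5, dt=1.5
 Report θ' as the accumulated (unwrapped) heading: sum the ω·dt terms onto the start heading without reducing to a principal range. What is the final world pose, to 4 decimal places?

step 1: θ'=-2.3208 (R=-1.0000) → pose (-3.2683, 3.3184, -2.3208)
step 2: θ'=-1.5708 (R=-2.0000) → pose (-2.7317, 4.6816, -1.5708)
step 3: θ'=-1.5708 (straight) → pose (-2.7317, 9.6816, -1.5708)
step 4: θ'=-2.3208 (R=2.6667) → pose (-2.0162, 11.4993, -2.3208)
step 5: θ'=-0.3208 (R=-1.2500) → pose (-2.5367, 13.5376, -0.3208)
step 6: θ'=-1.0708 (R=0.5000) → pose (-2.8178, 13.7724, -1.0708)

(-2.8178, 13.7724, -1.0708)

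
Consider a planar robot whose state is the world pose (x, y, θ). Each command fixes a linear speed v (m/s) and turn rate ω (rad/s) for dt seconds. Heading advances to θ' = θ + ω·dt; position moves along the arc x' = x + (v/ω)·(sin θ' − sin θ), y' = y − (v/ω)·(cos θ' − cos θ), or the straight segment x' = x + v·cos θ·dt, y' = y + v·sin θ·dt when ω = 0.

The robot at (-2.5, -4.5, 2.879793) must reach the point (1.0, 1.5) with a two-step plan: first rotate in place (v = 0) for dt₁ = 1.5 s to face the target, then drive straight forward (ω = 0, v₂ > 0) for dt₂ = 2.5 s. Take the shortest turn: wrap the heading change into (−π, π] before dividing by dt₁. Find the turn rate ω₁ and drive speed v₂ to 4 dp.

heading to target = atan2(1.5−-4.5, 1−-2.5) = 1.0427
Δθ = wrap(1.0427 − 2.8798) = -1.8371; ω₁ = Δθ/dt₁ = -1.2247
distance = √((1−-2.5)² + (1.5−-4.5)²) = 6.9462; v₂ = distance/dt₂ = 2.7785

ω₁ = -1.2247, v₂ = 2.7785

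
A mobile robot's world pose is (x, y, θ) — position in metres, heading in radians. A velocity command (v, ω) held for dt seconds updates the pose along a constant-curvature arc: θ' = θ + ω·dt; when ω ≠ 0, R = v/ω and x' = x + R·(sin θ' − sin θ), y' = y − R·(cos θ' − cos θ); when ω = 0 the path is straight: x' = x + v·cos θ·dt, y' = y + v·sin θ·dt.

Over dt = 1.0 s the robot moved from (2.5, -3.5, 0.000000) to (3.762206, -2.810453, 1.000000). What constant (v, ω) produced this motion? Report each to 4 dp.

Δθ = 1.000000 − 0.000000 = 1.000000
ω = Δθ/dt = 1.000000/1.0 = 1.0000
R = Δx/(sin θ' − sin θ) = 1.5000
v = R·ω = 1.5000·1.0000 = 1.5000

v = 1.5000, ω = 1.0000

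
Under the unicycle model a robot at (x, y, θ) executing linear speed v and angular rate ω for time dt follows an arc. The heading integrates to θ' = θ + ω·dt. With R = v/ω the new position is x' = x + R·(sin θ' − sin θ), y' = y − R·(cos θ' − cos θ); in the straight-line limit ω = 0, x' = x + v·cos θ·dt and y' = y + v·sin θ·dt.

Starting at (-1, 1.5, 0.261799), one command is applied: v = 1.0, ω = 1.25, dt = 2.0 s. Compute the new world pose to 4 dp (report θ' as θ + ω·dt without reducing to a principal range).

θ' = 0.2618 + 1.25·2.0 = 2.7618
R = v/ω = 1.0/1.25 = 0.8000
x' = -1 + 0.8000·(sin 2.7618 − sin 0.2618) = -0.9105
y' = 1.5 − 0.8000·(cos 2.7618 − cos 0.2618) = 3.0157

(-0.9105, 3.0157, 2.7618)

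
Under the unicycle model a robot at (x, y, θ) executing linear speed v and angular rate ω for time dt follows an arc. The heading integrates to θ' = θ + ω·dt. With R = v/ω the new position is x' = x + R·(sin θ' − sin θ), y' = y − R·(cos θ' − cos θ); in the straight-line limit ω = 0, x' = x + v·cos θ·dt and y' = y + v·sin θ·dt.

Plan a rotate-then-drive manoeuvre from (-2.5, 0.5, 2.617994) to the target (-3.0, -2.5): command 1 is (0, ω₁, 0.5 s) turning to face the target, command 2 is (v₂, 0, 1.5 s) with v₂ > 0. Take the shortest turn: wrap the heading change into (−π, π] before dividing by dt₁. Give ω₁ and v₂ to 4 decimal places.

ω₁ = 3.8585, v₂ = 2.0276

heading to target = atan2(-2.5−0.5, -3−-2.5) = -1.7359
Δθ = wrap(-1.7359 − 2.6180) = 1.9292; ω₁ = Δθ/dt₁ = 3.8585
distance = √((-3−-2.5)² + (-2.5−0.5)²) = 3.0414; v₂ = distance/dt₂ = 2.0276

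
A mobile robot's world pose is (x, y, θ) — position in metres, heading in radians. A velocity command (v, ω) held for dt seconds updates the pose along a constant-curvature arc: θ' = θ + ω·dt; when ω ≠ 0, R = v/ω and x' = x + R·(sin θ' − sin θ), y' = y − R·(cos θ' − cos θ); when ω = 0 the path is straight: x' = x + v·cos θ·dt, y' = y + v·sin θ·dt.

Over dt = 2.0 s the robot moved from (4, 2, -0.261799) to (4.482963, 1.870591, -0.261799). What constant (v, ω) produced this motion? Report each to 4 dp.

Δθ = -0.261799 − -0.261799 = 0.000000
ω = Δθ/dt = 0.000000/2.0 = 0.0000
ω = 0 → v = (Δx·cos θ + Δy·sin θ)/dt = 0.2500

v = 0.2500, ω = 0.0000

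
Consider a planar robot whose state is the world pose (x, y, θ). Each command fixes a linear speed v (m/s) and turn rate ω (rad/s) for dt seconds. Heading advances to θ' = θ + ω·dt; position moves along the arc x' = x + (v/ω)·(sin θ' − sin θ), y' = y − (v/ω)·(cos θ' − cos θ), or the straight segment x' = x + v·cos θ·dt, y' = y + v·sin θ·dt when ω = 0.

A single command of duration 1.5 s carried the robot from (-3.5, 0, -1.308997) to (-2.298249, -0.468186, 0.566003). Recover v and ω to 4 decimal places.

Δθ = 0.566003 − -1.308997 = 1.875000
ω = Δθ/dt = 1.875000/1.5 = 1.2500
R = Δx/(sin θ' − sin θ) = 0.8000
v = R·ω = 0.8000·1.2500 = 1.0000

v = 1.0000, ω = 1.2500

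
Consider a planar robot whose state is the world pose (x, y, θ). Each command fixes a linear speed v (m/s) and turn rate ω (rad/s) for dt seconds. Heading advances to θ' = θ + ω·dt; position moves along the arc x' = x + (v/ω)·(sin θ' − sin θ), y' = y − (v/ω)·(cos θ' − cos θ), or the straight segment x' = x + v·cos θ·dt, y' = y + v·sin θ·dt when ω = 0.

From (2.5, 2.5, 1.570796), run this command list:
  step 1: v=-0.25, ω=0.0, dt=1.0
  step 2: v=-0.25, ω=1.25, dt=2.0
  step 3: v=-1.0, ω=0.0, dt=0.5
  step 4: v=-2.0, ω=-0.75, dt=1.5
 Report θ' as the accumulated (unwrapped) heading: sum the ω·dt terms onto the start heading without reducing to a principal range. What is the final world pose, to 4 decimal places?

step 1: θ'=1.5708 (straight) → pose (2.5000, 2.2500, 1.5708)
step 2: θ'=4.0708 (R=-0.2000) → pose (2.8602, 2.1303, 4.0708)
step 3: θ'=4.0708 (straight) → pose (3.1595, 2.5309, 4.0708)
step 4: θ'=2.9458 (R=2.6667) → pose (5.8146, 3.5507, 2.9458)

(5.8146, 3.5507, 2.9458)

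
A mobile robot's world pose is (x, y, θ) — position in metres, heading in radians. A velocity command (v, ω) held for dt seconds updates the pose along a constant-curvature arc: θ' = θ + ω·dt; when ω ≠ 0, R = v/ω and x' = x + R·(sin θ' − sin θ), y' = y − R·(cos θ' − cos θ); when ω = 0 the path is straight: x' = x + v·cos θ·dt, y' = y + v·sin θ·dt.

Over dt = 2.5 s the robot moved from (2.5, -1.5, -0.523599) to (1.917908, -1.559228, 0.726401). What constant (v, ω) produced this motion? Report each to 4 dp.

Δθ = 0.726401 − -0.523599 = 1.250000
ω = Δθ/dt = 1.250000/2.5 = 0.5000
R = Δx/(sin θ' − sin θ) = -0.5000
v = R·ω = -0.5000·0.5000 = -0.2500

v = -0.2500, ω = 0.5000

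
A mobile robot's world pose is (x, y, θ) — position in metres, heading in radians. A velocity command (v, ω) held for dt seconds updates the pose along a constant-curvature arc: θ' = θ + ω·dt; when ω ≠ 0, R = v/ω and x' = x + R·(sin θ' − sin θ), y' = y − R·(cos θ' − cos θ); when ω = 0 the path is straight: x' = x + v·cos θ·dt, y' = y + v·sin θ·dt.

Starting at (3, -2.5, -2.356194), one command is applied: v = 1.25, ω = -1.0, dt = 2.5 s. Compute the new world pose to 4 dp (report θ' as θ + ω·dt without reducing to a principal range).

(0.8790, -1.4370, -4.8562)

θ' = -2.3562 + -1.0·2.5 = -4.8562
R = v/ω = 1.25/-1.0 = -1.2500
x' = 3 + -1.2500·(sin -4.8562 − sin -2.3562) = 0.8790
y' = -2.5 − -1.2500·(cos -4.8562 − cos -2.3562) = -1.4370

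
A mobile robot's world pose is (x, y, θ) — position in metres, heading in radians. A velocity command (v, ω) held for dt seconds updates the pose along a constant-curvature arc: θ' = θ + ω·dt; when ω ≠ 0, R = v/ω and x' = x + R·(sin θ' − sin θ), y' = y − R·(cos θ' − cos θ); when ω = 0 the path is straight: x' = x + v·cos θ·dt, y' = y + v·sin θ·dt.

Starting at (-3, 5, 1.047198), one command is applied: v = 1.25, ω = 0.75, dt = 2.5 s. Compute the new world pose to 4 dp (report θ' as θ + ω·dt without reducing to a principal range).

(-4.0806, 7.4600, 2.9222)

θ' = 1.0472 + 0.75·2.5 = 2.9222
R = v/ω = 1.25/0.75 = 1.6667
x' = -3 + 1.6667·(sin 2.9222 − sin 1.0472) = -4.0806
y' = 5 − 1.6667·(cos 2.9222 − cos 1.0472) = 7.4600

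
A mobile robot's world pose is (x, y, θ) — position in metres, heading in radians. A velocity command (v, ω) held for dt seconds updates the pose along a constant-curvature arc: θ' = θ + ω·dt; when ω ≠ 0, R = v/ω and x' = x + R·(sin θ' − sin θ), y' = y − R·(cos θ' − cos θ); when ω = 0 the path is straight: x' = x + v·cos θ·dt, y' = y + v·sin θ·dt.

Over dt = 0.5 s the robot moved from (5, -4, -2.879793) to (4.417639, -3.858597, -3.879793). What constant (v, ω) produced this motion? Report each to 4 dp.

Δθ = -3.879793 − -2.879793 = -1.000000
ω = Δθ/dt = -1.000000/0.5 = -2.0000
R = Δx/(sin θ' − sin θ) = -0.6250
v = R·ω = -0.6250·-2.0000 = 1.2500

v = 1.2500, ω = -2.0000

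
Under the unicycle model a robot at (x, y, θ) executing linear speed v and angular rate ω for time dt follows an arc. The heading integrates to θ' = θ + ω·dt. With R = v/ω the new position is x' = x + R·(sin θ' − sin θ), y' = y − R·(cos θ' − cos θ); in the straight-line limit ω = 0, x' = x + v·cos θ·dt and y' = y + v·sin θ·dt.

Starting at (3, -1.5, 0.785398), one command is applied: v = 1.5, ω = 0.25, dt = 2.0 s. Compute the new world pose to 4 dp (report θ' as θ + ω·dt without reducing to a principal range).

θ' = 0.7854 + 0.25·2.0 = 1.2854
R = v/ω = 1.5/0.25 = 6.0000
x' = 3 + 6.0000·(sin 1.2854 − sin 0.7854) = 4.5147
y' = -1.5 − 6.0000·(cos 1.2854 − cos 0.7854) = 1.0534

(4.5147, 1.0534, 1.2854)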